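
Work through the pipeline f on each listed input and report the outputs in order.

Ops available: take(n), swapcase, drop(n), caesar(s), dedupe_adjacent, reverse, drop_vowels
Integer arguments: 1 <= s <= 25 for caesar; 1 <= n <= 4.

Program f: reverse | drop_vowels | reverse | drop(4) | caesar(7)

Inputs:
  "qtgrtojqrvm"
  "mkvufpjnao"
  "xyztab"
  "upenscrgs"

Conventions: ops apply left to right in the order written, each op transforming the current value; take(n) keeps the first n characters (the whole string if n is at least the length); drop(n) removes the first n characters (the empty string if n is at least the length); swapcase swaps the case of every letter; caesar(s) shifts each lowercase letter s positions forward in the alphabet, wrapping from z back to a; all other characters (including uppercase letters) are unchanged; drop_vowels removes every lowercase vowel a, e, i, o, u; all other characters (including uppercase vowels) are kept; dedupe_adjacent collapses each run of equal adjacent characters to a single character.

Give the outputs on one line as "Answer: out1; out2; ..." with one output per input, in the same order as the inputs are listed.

Execution, op by op:
  "qtgrtojqrvm" -> "mvrqjotrgtq" -> "mvrqjtrgtq" -> "qtgrtjqrvm" -> "tjqrvm" -> "aqxyct"
  "mkvufpjnao" -> "oanjpfuvkm" -> "njpfvkm" -> "mkvfpjn" -> "pjn" -> "wqu"
  "xyztab" -> "batzyx" -> "btzyx" -> "xyztb" -> "b" -> "i"
  "upenscrgs" -> "sgrcsnepu" -> "sgrcsnp" -> "pnscrgs" -> "rgs" -> "ynz"

"aqxyct"; "wqu"; "i"; "ynz"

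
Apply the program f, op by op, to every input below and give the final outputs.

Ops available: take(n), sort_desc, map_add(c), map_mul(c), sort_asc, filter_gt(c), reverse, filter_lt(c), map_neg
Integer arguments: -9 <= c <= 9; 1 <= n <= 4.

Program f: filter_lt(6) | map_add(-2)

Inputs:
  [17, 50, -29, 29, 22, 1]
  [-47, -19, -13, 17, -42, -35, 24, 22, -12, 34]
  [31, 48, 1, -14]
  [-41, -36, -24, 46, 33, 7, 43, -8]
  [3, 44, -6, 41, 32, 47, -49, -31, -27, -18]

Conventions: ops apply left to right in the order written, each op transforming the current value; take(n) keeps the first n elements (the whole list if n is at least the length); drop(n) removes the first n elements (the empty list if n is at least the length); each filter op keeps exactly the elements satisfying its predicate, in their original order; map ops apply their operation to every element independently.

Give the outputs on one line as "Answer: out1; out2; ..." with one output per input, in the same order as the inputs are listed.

Execution, op by op:
  [17, 50, -29, 29, 22, 1] -> [-29, 1] -> [-31, -1]
  [-47, -19, -13, 17, -42, -35, 24, 22, -12, 34] -> [-47, -19, -13, -42, -35, -12] -> [-49, -21, -15, -44, -37, -14]
  [31, 48, 1, -14] -> [1, -14] -> [-1, -16]
  [-41, -36, -24, 46, 33, 7, 43, -8] -> [-41, -36, -24, -8] -> [-43, -38, -26, -10]
  [3, 44, -6, 41, 32, 47, -49, -31, -27, -18] -> [3, -6, -49, -31, -27, -18] -> [1, -8, -51, -33, -29, -20]

[-31, -1]; [-49, -21, -15, -44, -37, -14]; [-1, -16]; [-43, -38, -26, -10]; [1, -8, -51, -33, -29, -20]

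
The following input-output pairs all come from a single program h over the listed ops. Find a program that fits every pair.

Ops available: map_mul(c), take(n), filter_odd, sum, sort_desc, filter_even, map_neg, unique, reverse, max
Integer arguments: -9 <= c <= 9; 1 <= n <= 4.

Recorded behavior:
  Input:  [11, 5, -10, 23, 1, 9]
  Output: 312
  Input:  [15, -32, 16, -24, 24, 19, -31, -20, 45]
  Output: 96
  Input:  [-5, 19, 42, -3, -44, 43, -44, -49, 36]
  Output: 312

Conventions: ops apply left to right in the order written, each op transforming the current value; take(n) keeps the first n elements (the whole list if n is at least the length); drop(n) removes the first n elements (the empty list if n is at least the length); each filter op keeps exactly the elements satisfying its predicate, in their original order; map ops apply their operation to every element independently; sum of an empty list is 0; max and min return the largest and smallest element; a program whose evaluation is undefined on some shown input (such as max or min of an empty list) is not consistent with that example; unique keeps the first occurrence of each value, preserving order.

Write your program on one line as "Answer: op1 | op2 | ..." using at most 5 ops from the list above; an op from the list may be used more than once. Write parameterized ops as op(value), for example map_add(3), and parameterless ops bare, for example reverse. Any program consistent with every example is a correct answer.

unique | map_neg | map_mul(-8) | sum

Check, running the answer program on each example:
  [11, 5, -10, 23, 1, 9] -> [11, 5, -10, 23, 1, 9] -> [-11, -5, 10, -23, -1, -9] -> [88, 40, -80, 184, 8, 72] -> 312
  [15, -32, 16, -24, 24, 19, -31, -20, 45] -> [15, -32, 16, -24, 24, 19, -31, -20, 45] -> [-15, 32, -16, 24, -24, -19, 31, 20, -45] -> [120, -256, 128, -192, 192, 152, -248, -160, 360] -> 96
  [-5, 19, 42, -3, -44, 43, -44, -49, 36] -> [-5, 19, 42, -3, -44, 43, -49, 36] -> [5, -19, -42, 3, 44, -43, 49, -36] -> [-40, 152, 336, -24, -352, 344, -392, 288] -> 312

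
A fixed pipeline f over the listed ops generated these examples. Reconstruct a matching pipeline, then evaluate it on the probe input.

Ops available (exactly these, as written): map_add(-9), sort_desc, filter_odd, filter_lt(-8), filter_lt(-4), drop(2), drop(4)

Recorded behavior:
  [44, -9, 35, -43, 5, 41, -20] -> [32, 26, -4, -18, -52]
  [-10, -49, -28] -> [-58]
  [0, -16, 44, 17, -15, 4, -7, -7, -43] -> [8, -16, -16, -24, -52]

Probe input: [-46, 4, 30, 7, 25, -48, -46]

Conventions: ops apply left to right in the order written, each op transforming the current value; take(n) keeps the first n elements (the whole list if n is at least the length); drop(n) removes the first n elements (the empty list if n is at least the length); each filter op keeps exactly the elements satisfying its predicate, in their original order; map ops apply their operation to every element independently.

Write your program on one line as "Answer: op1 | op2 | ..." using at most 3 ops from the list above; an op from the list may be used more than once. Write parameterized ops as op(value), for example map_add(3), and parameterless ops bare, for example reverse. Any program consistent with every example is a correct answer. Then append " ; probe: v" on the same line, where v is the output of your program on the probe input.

sort_desc | filter_odd | map_add(-9) ; probe: [16, -2]

Check, running the answer program on each example:
  [44, -9, 35, -43, 5, 41, -20] -> [44, 41, 35, 5, -9, -20, -43] -> [41, 35, 5, -9, -43] -> [32, 26, -4, -18, -52]
  [-10, -49, -28] -> [-10, -28, -49] -> [-49] -> [-58]
  [0, -16, 44, 17, -15, 4, -7, -7, -43] -> [44, 17, 4, 0, -7, -7, -15, -16, -43] -> [17, -7, -7, -15, -43] -> [8, -16, -16, -24, -52]
  probe: [-46, 4, 30, 7, 25, -48, -46] -> [30, 25, 7, 4, -46, -46, -48] -> [25, 7] -> [16, -2]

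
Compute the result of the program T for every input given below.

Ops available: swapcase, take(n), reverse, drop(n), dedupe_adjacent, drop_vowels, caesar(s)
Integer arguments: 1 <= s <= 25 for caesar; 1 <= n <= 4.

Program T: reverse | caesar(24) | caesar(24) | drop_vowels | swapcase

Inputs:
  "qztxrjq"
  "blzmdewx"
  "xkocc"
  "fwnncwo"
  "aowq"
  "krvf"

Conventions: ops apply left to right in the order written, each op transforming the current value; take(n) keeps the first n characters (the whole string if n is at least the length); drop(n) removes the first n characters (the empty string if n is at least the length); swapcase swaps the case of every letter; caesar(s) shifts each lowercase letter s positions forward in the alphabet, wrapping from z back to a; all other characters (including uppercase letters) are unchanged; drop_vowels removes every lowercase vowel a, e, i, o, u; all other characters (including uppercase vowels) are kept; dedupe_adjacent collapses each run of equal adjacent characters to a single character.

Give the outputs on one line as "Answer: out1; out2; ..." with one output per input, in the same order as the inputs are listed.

"MFNTPVM"; "TSZVHX"; "YYKGT"; "KSYJJSB"; "MSKW"; "BRNG"

Execution, op by op:
  "qztxrjq" -> "qjrxtzq" -> "ohpvrxo" -> "mfntpvm" -> "mfntpvm" -> "MFNTPVM"
  "blzmdewx" -> "xwedmzlb" -> "vucbkxjz" -> "tsazivhx" -> "tszvhx" -> "TSZVHX"
  "xkocc" -> "ccokx" -> "aamiv" -> "yykgt" -> "yykgt" -> "YYKGT"
  "fwnncwo" -> "owcnnwf" -> "muallud" -> "ksyjjsb" -> "ksyjjsb" -> "KSYJJSB"
  "aowq" -> "qwoa" -> "oumy" -> "mskw" -> "mskw" -> "MSKW"
  "krvf" -> "fvrk" -> "dtpi" -> "brng" -> "brng" -> "BRNG"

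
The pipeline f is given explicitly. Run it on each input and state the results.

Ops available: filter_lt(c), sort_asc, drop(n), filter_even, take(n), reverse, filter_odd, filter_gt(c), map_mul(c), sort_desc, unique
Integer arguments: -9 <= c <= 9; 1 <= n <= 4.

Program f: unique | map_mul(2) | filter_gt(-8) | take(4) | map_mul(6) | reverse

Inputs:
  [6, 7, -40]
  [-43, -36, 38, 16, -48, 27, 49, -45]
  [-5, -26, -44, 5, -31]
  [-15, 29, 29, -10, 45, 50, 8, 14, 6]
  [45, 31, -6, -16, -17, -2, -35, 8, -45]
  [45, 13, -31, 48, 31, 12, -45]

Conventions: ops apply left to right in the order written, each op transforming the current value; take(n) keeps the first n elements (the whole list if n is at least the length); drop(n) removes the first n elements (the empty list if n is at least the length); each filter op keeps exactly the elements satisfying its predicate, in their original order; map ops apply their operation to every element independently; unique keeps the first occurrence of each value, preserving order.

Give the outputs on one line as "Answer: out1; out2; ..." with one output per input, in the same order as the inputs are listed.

Execution, op by op:
  [6, 7, -40] -> [6, 7, -40] -> [12, 14, -80] -> [12, 14] -> [12, 14] -> [72, 84] -> [84, 72]
  [-43, -36, 38, 16, -48, 27, 49, -45] -> [-43, -36, 38, 16, -48, 27, 49, -45] -> [-86, -72, 76, 32, -96, 54, 98, -90] -> [76, 32, 54, 98] -> [76, 32, 54, 98] -> [456, 192, 324, 588] -> [588, 324, 192, 456]
  [-5, -26, -44, 5, -31] -> [-5, -26, -44, 5, -31] -> [-10, -52, -88, 10, -62] -> [10] -> [10] -> [60] -> [60]
  [-15, 29, 29, -10, 45, 50, 8, 14, 6] -> [-15, 29, -10, 45, 50, 8, 14, 6] -> [-30, 58, -20, 90, 100, 16, 28, 12] -> [58, 90, 100, 16, 28, 12] -> [58, 90, 100, 16] -> [348, 540, 600, 96] -> [96, 600, 540, 348]
  [45, 31, -6, -16, -17, -2, -35, 8, -45] -> [45, 31, -6, -16, -17, -2, -35, 8, -45] -> [90, 62, -12, -32, -34, -4, -70, 16, -90] -> [90, 62, -4, 16] -> [90, 62, -4, 16] -> [540, 372, -24, 96] -> [96, -24, 372, 540]
  [45, 13, -31, 48, 31, 12, -45] -> [45, 13, -31, 48, 31, 12, -45] -> [90, 26, -62, 96, 62, 24, -90] -> [90, 26, 96, 62, 24] -> [90, 26, 96, 62] -> [540, 156, 576, 372] -> [372, 576, 156, 540]

[84, 72]; [588, 324, 192, 456]; [60]; [96, 600, 540, 348]; [96, -24, 372, 540]; [372, 576, 156, 540]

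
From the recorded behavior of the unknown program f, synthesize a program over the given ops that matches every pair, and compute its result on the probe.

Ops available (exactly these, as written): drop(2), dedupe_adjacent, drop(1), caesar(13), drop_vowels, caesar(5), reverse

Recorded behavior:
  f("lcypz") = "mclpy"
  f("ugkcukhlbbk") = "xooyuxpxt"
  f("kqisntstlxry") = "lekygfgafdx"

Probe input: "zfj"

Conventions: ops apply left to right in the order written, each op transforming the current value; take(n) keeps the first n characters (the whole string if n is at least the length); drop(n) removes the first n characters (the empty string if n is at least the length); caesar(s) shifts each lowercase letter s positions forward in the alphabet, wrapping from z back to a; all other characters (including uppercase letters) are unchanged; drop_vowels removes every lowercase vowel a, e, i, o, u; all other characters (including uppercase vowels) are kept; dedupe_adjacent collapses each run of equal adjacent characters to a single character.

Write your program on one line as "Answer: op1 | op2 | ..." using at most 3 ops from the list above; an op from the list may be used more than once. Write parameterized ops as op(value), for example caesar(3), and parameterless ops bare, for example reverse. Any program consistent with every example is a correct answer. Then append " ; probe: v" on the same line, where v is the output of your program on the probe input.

reverse | drop_vowels | caesar(13) ; probe: "wsm"

Check, running the answer program on each example:
  "lcypz" -> "zpycl" -> "zpycl" -> "mclpy"
  "ugkcukhlbbk" -> "kbblhkuckgu" -> "kbblhkckg" -> "xooyuxpxt"
  "kqisntstlxry" -> "yrxltstnsiqk" -> "yrxltstnsqk" -> "lekygfgafdx"
  probe: "zfj" -> "jfz" -> "jfz" -> "wsm"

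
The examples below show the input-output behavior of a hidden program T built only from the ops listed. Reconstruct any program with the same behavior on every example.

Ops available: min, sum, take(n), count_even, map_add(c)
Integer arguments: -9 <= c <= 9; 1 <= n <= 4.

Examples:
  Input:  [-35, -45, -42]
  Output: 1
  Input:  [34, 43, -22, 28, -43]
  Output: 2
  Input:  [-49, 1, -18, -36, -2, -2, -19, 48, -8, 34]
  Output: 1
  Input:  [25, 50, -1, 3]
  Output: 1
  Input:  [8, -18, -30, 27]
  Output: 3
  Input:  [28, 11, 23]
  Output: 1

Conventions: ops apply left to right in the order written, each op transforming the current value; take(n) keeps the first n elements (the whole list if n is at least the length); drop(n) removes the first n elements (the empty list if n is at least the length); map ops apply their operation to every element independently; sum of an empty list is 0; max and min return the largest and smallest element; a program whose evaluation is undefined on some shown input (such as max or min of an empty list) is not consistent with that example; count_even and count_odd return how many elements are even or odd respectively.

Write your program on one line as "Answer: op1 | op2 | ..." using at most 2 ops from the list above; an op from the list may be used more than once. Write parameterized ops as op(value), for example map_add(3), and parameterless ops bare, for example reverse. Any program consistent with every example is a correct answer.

take(3) | count_even

Check, running the answer program on each example:
  [-35, -45, -42] -> [-35, -45, -42] -> 1
  [34, 43, -22, 28, -43] -> [34, 43, -22] -> 2
  [-49, 1, -18, -36, -2, -2, -19, 48, -8, 34] -> [-49, 1, -18] -> 1
  [25, 50, -1, 3] -> [25, 50, -1] -> 1
  [8, -18, -30, 27] -> [8, -18, -30] -> 3
  [28, 11, 23] -> [28, 11, 23] -> 1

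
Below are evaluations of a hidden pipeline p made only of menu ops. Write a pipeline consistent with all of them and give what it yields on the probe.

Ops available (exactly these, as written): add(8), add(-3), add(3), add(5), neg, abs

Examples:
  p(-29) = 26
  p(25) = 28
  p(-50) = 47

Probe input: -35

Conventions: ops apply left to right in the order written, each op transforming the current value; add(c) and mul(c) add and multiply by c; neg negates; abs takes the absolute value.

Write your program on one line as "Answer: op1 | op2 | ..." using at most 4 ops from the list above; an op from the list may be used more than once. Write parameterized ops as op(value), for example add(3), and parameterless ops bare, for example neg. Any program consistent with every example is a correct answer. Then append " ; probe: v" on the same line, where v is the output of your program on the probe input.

add(3) | neg | abs ; probe: 32

Check, running the answer program on each example:
  -29 -> -26 -> 26 -> 26
  25 -> 28 -> -28 -> 28
  -50 -> -47 -> 47 -> 47
  probe: -35 -> -32 -> 32 -> 32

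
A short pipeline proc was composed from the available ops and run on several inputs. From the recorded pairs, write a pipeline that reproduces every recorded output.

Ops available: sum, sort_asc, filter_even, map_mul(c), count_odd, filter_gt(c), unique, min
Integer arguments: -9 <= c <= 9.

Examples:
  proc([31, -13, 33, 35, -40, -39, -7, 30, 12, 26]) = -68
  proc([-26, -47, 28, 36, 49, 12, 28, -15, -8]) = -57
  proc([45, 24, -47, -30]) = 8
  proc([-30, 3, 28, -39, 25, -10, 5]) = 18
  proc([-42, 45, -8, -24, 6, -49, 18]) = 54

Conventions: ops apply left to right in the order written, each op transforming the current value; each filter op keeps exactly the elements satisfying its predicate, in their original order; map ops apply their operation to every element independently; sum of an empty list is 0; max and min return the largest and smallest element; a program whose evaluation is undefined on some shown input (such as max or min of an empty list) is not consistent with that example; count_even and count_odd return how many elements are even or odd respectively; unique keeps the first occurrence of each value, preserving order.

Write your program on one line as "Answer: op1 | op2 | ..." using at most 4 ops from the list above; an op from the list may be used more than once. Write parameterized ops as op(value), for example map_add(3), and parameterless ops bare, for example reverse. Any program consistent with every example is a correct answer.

sort_asc | map_mul(-1) | sum

Check, running the answer program on each example:
  [31, -13, 33, 35, -40, -39, -7, 30, 12, 26] -> [-40, -39, -13, -7, 12, 26, 30, 31, 33, 35] -> [40, 39, 13, 7, -12, -26, -30, -31, -33, -35] -> -68
  [-26, -47, 28, 36, 49, 12, 28, -15, -8] -> [-47, -26, -15, -8, 12, 28, 28, 36, 49] -> [47, 26, 15, 8, -12, -28, -28, -36, -49] -> -57
  [45, 24, -47, -30] -> [-47, -30, 24, 45] -> [47, 30, -24, -45] -> 8
  [-30, 3, 28, -39, 25, -10, 5] -> [-39, -30, -10, 3, 5, 25, 28] -> [39, 30, 10, -3, -5, -25, -28] -> 18
  [-42, 45, -8, -24, 6, -49, 18] -> [-49, -42, -24, -8, 6, 18, 45] -> [49, 42, 24, 8, -6, -18, -45] -> 54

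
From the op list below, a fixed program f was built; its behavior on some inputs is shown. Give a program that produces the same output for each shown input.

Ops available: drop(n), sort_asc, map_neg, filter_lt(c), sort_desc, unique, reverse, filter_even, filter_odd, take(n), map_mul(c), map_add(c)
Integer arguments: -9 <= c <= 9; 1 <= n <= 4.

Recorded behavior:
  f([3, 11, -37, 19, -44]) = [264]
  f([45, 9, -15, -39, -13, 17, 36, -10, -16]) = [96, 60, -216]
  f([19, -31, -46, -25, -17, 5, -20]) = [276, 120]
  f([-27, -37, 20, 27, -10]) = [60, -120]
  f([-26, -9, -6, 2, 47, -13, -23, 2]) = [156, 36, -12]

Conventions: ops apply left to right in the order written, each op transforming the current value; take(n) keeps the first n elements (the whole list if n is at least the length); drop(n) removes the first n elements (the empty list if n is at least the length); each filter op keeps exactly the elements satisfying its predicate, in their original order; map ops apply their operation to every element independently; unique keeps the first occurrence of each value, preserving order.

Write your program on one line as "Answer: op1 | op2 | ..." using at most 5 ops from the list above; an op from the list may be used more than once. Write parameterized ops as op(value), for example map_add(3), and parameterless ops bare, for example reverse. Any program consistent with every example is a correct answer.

sort_desc | filter_even | sort_asc | map_mul(-6) | unique

Check, running the answer program on each example:
  [3, 11, -37, 19, -44] -> [19, 11, 3, -37, -44] -> [-44] -> [-44] -> [264] -> [264]
  [45, 9, -15, -39, -13, 17, 36, -10, -16] -> [45, 36, 17, 9, -10, -13, -15, -16, -39] -> [36, -10, -16] -> [-16, -10, 36] -> [96, 60, -216] -> [96, 60, -216]
  [19, -31, -46, -25, -17, 5, -20] -> [19, 5, -17, -20, -25, -31, -46] -> [-20, -46] -> [-46, -20] -> [276, 120] -> [276, 120]
  [-27, -37, 20, 27, -10] -> [27, 20, -10, -27, -37] -> [20, -10] -> [-10, 20] -> [60, -120] -> [60, -120]
  [-26, -9, -6, 2, 47, -13, -23, 2] -> [47, 2, 2, -6, -9, -13, -23, -26] -> [2, 2, -6, -26] -> [-26, -6, 2, 2] -> [156, 36, -12, -12] -> [156, 36, -12]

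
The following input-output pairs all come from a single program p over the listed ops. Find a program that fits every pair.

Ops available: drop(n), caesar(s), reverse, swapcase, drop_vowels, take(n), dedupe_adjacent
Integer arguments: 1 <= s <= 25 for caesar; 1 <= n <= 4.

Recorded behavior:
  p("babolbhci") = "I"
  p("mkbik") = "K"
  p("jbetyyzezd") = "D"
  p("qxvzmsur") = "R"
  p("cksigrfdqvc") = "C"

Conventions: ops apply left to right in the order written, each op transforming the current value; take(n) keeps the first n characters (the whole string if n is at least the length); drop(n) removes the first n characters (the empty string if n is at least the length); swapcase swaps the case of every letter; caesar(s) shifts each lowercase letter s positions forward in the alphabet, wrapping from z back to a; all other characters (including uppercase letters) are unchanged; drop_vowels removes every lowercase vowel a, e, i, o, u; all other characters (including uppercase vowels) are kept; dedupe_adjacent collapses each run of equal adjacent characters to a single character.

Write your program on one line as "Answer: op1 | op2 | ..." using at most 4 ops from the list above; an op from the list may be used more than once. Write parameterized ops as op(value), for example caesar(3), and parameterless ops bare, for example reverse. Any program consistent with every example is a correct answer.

swapcase | reverse | take(3) | take(1)

Check, running the answer program on each example:
  "babolbhci" -> "BABOLBHCI" -> "ICHBLOBAB" -> "ICH" -> "I"
  "mkbik" -> "MKBIK" -> "KIBKM" -> "KIB" -> "K"
  "jbetyyzezd" -> "JBETYYZEZD" -> "DZEZYYTEBJ" -> "DZE" -> "D"
  "qxvzmsur" -> "QXVZMSUR" -> "RUSMZVXQ" -> "RUS" -> "R"
  "cksigrfdqvc" -> "CKSIGRFDQVC" -> "CVQDFRGISKC" -> "CVQ" -> "C"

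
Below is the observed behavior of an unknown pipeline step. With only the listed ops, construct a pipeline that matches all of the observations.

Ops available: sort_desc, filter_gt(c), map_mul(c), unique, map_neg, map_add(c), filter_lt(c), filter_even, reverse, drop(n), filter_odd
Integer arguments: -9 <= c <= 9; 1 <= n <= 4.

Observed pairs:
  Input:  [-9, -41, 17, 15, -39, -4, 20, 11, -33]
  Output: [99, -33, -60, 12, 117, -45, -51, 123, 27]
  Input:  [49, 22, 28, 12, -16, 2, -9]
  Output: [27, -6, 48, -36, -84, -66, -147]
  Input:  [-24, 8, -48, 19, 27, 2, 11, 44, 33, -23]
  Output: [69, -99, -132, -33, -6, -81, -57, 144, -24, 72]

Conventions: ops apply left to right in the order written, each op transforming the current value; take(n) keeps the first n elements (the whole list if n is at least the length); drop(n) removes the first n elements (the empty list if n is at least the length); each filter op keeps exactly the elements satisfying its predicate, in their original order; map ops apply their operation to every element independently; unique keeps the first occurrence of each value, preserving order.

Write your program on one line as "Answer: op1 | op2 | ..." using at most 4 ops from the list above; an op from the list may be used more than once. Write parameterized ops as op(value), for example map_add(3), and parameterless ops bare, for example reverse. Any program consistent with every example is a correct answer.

map_mul(3) | reverse | map_neg

Check, running the answer program on each example:
  [-9, -41, 17, 15, -39, -4, 20, 11, -33] -> [-27, -123, 51, 45, -117, -12, 60, 33, -99] -> [-99, 33, 60, -12, -117, 45, 51, -123, -27] -> [99, -33, -60, 12, 117, -45, -51, 123, 27]
  [49, 22, 28, 12, -16, 2, -9] -> [147, 66, 84, 36, -48, 6, -27] -> [-27, 6, -48, 36, 84, 66, 147] -> [27, -6, 48, -36, -84, -66, -147]
  [-24, 8, -48, 19, 27, 2, 11, 44, 33, -23] -> [-72, 24, -144, 57, 81, 6, 33, 132, 99, -69] -> [-69, 99, 132, 33, 6, 81, 57, -144, 24, -72] -> [69, -99, -132, -33, -6, -81, -57, 144, -24, 72]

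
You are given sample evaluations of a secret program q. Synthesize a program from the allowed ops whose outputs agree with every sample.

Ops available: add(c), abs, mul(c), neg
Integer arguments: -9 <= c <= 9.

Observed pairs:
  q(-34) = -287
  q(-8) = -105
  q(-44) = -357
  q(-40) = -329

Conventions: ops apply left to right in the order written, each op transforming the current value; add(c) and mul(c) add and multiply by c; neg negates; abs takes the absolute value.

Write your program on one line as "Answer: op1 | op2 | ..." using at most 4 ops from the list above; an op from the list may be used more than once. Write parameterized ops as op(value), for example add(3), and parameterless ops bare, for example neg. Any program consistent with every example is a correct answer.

add(-7) | neg | mul(-7)

Check, running the answer program on each example:
  -34 -> -41 -> 41 -> -287
  -8 -> -15 -> 15 -> -105
  -44 -> -51 -> 51 -> -357
  -40 -> -47 -> 47 -> -329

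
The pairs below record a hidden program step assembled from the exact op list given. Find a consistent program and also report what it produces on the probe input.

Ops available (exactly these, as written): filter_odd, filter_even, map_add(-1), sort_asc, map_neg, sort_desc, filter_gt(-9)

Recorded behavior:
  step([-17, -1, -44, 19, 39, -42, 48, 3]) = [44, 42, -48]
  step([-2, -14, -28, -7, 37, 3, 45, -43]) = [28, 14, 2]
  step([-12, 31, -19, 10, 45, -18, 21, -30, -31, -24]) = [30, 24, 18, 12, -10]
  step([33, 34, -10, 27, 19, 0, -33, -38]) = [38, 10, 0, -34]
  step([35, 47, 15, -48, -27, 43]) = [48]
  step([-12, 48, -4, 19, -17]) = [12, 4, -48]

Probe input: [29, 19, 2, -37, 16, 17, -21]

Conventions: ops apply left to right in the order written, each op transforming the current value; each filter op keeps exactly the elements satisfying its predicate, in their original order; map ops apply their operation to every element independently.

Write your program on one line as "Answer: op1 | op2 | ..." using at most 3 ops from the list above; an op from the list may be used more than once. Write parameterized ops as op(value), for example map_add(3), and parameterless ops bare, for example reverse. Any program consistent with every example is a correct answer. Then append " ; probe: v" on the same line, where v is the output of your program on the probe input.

sort_asc | map_neg | filter_even ; probe: [-2, -16]

Check, running the answer program on each example:
  [-17, -1, -44, 19, 39, -42, 48, 3] -> [-44, -42, -17, -1, 3, 19, 39, 48] -> [44, 42, 17, 1, -3, -19, -39, -48] -> [44, 42, -48]
  [-2, -14, -28, -7, 37, 3, 45, -43] -> [-43, -28, -14, -7, -2, 3, 37, 45] -> [43, 28, 14, 7, 2, -3, -37, -45] -> [28, 14, 2]
  [-12, 31, -19, 10, 45, -18, 21, -30, -31, -24] -> [-31, -30, -24, -19, -18, -12, 10, 21, 31, 45] -> [31, 30, 24, 19, 18, 12, -10, -21, -31, -45] -> [30, 24, 18, 12, -10]
  [33, 34, -10, 27, 19, 0, -33, -38] -> [-38, -33, -10, 0, 19, 27, 33, 34] -> [38, 33, 10, 0, -19, -27, -33, -34] -> [38, 10, 0, -34]
  [35, 47, 15, -48, -27, 43] -> [-48, -27, 15, 35, 43, 47] -> [48, 27, -15, -35, -43, -47] -> [48]
  [-12, 48, -4, 19, -17] -> [-17, -12, -4, 19, 48] -> [17, 12, 4, -19, -48] -> [12, 4, -48]
  probe: [29, 19, 2, -37, 16, 17, -21] -> [-37, -21, 2, 16, 17, 19, 29] -> [37, 21, -2, -16, -17, -19, -29] -> [-2, -16]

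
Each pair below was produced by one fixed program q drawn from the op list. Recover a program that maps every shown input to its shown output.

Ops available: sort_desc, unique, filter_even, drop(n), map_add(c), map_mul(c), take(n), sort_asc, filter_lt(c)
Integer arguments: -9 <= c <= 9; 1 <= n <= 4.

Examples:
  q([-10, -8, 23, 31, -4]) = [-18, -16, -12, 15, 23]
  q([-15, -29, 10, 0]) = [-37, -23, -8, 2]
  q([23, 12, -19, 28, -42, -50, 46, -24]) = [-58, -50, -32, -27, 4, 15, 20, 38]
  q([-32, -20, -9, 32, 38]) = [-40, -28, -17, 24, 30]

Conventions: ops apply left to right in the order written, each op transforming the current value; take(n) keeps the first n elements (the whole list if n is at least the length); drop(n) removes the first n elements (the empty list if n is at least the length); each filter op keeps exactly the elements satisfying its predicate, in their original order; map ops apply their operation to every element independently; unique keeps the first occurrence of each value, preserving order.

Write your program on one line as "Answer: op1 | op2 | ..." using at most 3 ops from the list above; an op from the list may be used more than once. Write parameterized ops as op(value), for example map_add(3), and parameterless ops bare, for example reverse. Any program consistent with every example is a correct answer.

map_add(-8) | sort_asc

Check, running the answer program on each example:
  [-10, -8, 23, 31, -4] -> [-18, -16, 15, 23, -12] -> [-18, -16, -12, 15, 23]
  [-15, -29, 10, 0] -> [-23, -37, 2, -8] -> [-37, -23, -8, 2]
  [23, 12, -19, 28, -42, -50, 46, -24] -> [15, 4, -27, 20, -50, -58, 38, -32] -> [-58, -50, -32, -27, 4, 15, 20, 38]
  [-32, -20, -9, 32, 38] -> [-40, -28, -17, 24, 30] -> [-40, -28, -17, 24, 30]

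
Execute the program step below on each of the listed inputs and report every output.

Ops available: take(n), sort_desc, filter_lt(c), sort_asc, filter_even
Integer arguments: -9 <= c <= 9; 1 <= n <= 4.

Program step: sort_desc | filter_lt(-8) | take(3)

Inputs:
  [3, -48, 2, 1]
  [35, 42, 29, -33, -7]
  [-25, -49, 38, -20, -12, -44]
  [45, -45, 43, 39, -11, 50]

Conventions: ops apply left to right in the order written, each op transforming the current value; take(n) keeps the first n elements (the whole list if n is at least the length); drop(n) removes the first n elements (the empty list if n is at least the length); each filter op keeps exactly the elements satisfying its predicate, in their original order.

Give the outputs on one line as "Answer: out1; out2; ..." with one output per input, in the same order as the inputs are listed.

[-48]; [-33]; [-12, -20, -25]; [-11, -45]

Execution, op by op:
  [3, -48, 2, 1] -> [3, 2, 1, -48] -> [-48] -> [-48]
  [35, 42, 29, -33, -7] -> [42, 35, 29, -7, -33] -> [-33] -> [-33]
  [-25, -49, 38, -20, -12, -44] -> [38, -12, -20, -25, -44, -49] -> [-12, -20, -25, -44, -49] -> [-12, -20, -25]
  [45, -45, 43, 39, -11, 50] -> [50, 45, 43, 39, -11, -45] -> [-11, -45] -> [-11, -45]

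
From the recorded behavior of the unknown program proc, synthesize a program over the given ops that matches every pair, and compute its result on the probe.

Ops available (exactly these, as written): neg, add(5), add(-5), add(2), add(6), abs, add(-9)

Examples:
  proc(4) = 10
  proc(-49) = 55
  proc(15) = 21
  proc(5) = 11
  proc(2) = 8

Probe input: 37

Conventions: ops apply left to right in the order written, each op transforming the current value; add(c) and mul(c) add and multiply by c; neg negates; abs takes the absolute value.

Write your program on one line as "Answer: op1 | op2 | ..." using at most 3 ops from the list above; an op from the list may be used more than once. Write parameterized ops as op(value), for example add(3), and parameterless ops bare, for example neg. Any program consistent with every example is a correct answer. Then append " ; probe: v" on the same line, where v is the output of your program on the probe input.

neg | abs | add(6) ; probe: 43

Check, running the answer program on each example:
  4 -> -4 -> 4 -> 10
  -49 -> 49 -> 49 -> 55
  15 -> -15 -> 15 -> 21
  5 -> -5 -> 5 -> 11
  2 -> -2 -> 2 -> 8
  probe: 37 -> -37 -> 37 -> 43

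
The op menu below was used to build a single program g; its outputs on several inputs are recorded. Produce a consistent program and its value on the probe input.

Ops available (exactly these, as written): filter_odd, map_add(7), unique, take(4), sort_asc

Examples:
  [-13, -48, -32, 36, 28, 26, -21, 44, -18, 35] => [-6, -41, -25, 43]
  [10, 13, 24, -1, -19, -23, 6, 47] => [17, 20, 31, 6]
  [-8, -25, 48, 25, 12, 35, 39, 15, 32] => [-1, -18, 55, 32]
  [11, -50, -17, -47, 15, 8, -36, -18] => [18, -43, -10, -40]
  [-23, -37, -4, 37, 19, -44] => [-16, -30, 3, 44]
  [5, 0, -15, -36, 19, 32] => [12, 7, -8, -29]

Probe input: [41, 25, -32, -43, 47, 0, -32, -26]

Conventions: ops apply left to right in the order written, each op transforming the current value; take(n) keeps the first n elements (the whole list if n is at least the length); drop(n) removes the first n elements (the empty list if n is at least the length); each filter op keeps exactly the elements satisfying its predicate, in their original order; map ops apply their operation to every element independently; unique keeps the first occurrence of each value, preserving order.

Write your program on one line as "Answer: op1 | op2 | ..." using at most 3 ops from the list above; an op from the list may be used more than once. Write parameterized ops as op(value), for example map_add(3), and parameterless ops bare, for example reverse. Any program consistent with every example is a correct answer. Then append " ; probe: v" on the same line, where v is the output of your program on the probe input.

map_add(7) | take(4) ; probe: [48, 32, -25, -36]

Check, running the answer program on each example:
  [-13, -48, -32, 36, 28, 26, -21, 44, -18, 35] -> [-6, -41, -25, 43, 35, 33, -14, 51, -11, 42] -> [-6, -41, -25, 43]
  [10, 13, 24, -1, -19, -23, 6, 47] -> [17, 20, 31, 6, -12, -16, 13, 54] -> [17, 20, 31, 6]
  [-8, -25, 48, 25, 12, 35, 39, 15, 32] -> [-1, -18, 55, 32, 19, 42, 46, 22, 39] -> [-1, -18, 55, 32]
  [11, -50, -17, -47, 15, 8, -36, -18] -> [18, -43, -10, -40, 22, 15, -29, -11] -> [18, -43, -10, -40]
  [-23, -37, -4, 37, 19, -44] -> [-16, -30, 3, 44, 26, -37] -> [-16, -30, 3, 44]
  [5, 0, -15, -36, 19, 32] -> [12, 7, -8, -29, 26, 39] -> [12, 7, -8, -29]
  probe: [41, 25, -32, -43, 47, 0, -32, -26] -> [48, 32, -25, -36, 54, 7, -25, -19] -> [48, 32, -25, -36]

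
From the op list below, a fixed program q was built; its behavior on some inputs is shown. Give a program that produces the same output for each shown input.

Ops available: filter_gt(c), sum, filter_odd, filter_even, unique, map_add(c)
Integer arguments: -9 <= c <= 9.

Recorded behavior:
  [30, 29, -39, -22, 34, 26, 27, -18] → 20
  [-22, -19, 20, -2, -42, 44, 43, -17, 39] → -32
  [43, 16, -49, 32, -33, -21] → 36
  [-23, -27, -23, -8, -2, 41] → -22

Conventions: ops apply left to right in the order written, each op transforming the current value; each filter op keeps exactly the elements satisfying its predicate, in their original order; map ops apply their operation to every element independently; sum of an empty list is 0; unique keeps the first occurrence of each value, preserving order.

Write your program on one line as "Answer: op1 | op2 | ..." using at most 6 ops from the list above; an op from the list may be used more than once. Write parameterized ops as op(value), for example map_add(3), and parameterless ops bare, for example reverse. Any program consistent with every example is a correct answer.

unique | map_add(-5) | map_add(-1) | filter_even | sum

Check, running the answer program on each example:
  [30, 29, -39, -22, 34, 26, 27, -18] -> [30, 29, -39, -22, 34, 26, 27, -18] -> [25, 24, -44, -27, 29, 21, 22, -23] -> [24, 23, -45, -28, 28, 20, 21, -24] -> [24, -28, 28, 20, -24] -> 20
  [-22, -19, 20, -2, -42, 44, 43, -17, 39] -> [-22, -19, 20, -2, -42, 44, 43, -17, 39] -> [-27, -24, 15, -7, -47, 39, 38, -22, 34] -> [-28, -25, 14, -8, -48, 38, 37, -23, 33] -> [-28, 14, -8, -48, 38] -> -32
  [43, 16, -49, 32, -33, -21] -> [43, 16, -49, 32, -33, -21] -> [38, 11, -54, 27, -38, -26] -> [37, 10, -55, 26, -39, -27] -> [10, 26] -> 36
  [-23, -27, -23, -8, -2, 41] -> [-23, -27, -8, -2, 41] -> [-28, -32, -13, -7, 36] -> [-29, -33, -14, -8, 35] -> [-14, -8] -> -22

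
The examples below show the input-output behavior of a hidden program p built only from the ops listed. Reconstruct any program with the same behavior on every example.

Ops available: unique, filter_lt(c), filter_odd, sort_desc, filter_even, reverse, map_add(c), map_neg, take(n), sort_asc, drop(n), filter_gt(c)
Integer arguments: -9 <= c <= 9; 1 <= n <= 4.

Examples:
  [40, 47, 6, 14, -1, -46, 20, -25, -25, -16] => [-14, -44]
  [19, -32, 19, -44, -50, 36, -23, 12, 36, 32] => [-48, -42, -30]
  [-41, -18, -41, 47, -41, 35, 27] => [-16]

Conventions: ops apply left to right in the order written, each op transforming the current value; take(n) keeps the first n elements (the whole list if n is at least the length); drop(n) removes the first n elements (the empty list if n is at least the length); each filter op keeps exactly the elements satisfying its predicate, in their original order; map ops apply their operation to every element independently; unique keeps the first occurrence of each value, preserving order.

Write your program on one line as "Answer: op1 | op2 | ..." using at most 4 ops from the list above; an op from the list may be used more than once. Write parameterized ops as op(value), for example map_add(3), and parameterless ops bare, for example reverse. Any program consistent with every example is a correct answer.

filter_even | reverse | map_add(2) | filter_lt(-7)

Check, running the answer program on each example:
  [40, 47, 6, 14, -1, -46, 20, -25, -25, -16] -> [40, 6, 14, -46, 20, -16] -> [-16, 20, -46, 14, 6, 40] -> [-14, 22, -44, 16, 8, 42] -> [-14, -44]
  [19, -32, 19, -44, -50, 36, -23, 12, 36, 32] -> [-32, -44, -50, 36, 12, 36, 32] -> [32, 36, 12, 36, -50, -44, -32] -> [34, 38, 14, 38, -48, -42, -30] -> [-48, -42, -30]
  [-41, -18, -41, 47, -41, 35, 27] -> [-18] -> [-18] -> [-16] -> [-16]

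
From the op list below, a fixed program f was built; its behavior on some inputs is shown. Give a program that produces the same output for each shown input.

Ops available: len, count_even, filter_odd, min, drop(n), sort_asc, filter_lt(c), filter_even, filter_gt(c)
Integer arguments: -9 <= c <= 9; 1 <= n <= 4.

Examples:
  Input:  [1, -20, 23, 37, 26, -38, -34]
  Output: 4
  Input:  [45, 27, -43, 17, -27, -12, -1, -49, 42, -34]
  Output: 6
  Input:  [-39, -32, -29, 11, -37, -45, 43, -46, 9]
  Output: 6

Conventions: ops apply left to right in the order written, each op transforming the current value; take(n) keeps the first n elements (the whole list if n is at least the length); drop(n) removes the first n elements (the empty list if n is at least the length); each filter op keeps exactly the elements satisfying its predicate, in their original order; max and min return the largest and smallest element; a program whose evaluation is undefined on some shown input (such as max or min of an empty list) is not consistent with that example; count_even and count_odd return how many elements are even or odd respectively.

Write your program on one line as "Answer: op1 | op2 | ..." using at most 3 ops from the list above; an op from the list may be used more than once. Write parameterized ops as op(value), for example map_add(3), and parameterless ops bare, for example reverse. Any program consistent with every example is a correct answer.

filter_lt(8) | sort_asc | len

Check, running the answer program on each example:
  [1, -20, 23, 37, 26, -38, -34] -> [1, -20, -38, -34] -> [-38, -34, -20, 1] -> 4
  [45, 27, -43, 17, -27, -12, -1, -49, 42, -34] -> [-43, -27, -12, -1, -49, -34] -> [-49, -43, -34, -27, -12, -1] -> 6
  [-39, -32, -29, 11, -37, -45, 43, -46, 9] -> [-39, -32, -29, -37, -45, -46] -> [-46, -45, -39, -37, -32, -29] -> 6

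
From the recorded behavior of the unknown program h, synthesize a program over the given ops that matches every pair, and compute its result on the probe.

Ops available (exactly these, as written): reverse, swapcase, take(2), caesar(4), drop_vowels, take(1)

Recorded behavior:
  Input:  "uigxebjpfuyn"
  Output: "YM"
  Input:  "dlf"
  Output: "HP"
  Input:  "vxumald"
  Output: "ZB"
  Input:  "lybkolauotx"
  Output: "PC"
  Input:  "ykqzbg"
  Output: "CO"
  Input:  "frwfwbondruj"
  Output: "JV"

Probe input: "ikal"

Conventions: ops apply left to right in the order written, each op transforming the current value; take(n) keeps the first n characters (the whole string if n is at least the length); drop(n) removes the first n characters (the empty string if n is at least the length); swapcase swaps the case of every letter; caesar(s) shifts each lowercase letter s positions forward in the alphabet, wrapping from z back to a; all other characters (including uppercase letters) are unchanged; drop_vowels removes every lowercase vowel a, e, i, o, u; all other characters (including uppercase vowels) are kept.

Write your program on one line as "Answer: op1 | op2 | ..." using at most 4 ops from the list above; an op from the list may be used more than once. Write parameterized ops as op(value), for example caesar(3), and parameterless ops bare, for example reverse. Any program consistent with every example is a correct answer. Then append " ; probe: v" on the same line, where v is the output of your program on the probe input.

caesar(4) | take(2) | swapcase ; probe: "MO"

Check, running the answer program on each example:
  "uigxebjpfuyn" -> "ymkbifntjycr" -> "ym" -> "YM"
  "dlf" -> "hpj" -> "hp" -> "HP"
  "vxumald" -> "zbyqeph" -> "zb" -> "ZB"
  "lybkolauotx" -> "pcfospeysxb" -> "pc" -> "PC"
  "ykqzbg" -> "coudfk" -> "co" -> "CO"
  "frwfwbondruj" -> "jvajafsrhvyn" -> "jv" -> "JV"
  probe: "ikal" -> "moep" -> "mo" -> "MO"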